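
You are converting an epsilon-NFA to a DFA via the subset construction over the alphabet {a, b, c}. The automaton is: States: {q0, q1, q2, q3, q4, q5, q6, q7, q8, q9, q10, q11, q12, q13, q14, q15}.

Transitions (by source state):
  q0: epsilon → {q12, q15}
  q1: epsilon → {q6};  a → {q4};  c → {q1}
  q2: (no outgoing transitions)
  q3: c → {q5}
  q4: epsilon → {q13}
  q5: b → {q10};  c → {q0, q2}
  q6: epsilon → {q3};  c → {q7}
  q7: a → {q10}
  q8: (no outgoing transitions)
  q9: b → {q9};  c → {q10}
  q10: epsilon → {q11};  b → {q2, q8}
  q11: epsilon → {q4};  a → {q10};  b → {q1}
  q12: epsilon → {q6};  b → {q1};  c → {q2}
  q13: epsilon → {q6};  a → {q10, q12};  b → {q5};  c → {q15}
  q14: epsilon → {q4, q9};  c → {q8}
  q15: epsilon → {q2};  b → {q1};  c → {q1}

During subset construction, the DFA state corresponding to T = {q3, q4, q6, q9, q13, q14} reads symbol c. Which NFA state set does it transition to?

q3 on c → {q5}.
q6 on c → {q7}.
q9 on c → {q10}.
q13 on c → {q15}.
q14 on c → {q8}.
No c-transition from q4.
Union after reading c: {q5, q7, q8, q10, q15}.
Now take the epsilon-closure:
From q10 via epsilon: add q11.
From q15 via epsilon: add q2.
From q11 via epsilon: add q4.
From q4 via epsilon: add q13.
From q13 via epsilon: add q6.
From q6 via epsilon: add q3.
No new states can be added; the closed set is {q2, q3, q4, q5, q6, q7, q8, q10, q11, q13, q15}.

{q2, q3, q4, q5, q6, q7, q8, q10, q11, q13, q15}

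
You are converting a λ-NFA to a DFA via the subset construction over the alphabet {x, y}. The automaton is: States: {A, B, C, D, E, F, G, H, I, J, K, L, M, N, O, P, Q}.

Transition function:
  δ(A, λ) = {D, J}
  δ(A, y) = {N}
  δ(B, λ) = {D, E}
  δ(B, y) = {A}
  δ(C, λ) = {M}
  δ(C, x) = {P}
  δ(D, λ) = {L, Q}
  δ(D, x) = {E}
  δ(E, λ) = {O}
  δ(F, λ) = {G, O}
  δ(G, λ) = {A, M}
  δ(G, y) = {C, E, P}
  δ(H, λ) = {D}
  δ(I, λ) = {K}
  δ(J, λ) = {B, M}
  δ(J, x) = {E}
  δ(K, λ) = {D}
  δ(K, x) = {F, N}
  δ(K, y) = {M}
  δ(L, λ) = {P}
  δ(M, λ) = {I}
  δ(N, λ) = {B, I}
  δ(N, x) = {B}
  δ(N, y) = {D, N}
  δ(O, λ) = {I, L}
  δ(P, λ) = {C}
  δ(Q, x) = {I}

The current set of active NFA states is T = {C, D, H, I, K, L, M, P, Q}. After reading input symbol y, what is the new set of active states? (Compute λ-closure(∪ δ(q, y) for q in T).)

{C, D, I, K, L, M, P, Q}

K on y → {M}.
No y-transition from C, D, H, I, L, M, P, Q.
Union after reading y: {M}.
Now take the λ-closure:
From M via λ: add I.
From I via λ: add K.
From K via λ: add D.
From D via λ: add L, Q.
From L via λ: add P.
From P via λ: add C.
No new states can be added; the closed set is {C, D, I, K, L, M, P, Q}.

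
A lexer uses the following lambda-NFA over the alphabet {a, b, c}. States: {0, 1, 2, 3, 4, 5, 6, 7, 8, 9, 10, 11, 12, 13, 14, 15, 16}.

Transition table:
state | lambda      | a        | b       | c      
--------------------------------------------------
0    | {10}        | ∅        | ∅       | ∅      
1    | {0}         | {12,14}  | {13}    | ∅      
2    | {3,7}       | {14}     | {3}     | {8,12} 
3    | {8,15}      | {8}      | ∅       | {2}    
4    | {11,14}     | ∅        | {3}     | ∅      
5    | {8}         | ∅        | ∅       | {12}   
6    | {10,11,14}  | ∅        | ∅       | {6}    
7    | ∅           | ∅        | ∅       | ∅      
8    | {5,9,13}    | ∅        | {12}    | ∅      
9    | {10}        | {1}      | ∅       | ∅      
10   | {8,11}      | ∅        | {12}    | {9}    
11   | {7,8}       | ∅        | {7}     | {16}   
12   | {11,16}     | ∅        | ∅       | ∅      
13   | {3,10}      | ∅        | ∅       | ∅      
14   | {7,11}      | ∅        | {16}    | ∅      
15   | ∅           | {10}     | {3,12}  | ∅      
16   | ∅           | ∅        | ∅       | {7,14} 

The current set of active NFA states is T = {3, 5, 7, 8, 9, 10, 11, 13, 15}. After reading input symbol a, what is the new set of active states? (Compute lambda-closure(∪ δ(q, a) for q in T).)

{0, 1, 3, 5, 7, 8, 9, 10, 11, 13, 15}

3 on a → {8}.
9 on a → {1}.
15 on a → {10}.
No a-transition from 5, 7, 8, 10, 11, 13.
Union after reading a: {1, 8, 10}.
Now take the lambda-closure:
From 1 via lambda: add 0.
From 8 via lambda: add 5, 9, 13.
From 10 via lambda: add 11.
From 11 via lambda: add 7.
From 13 via lambda: add 3.
From 3 via lambda: add 15.
No new states can be added; the closed set is {0, 1, 3, 5, 7, 8, 9, 10, 11, 13, 15}.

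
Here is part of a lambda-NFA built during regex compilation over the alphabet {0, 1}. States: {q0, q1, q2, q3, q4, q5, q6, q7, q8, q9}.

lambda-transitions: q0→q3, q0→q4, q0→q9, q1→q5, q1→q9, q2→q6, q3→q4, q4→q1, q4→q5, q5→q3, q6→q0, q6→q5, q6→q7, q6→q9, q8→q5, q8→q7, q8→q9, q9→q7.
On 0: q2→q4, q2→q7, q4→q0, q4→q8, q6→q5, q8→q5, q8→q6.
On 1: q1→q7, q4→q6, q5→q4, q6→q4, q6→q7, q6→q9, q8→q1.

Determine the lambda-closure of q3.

Start with {q3}.
From q3 via lambda: add q4.
From q4 via lambda: add q1, q5.
From q1 via lambda: add q9.
From q9 via lambda: add q7.
No new states can be added; the closed set is {q1, q3, q4, q5, q7, q9}.

{q1, q3, q4, q5, q7, q9}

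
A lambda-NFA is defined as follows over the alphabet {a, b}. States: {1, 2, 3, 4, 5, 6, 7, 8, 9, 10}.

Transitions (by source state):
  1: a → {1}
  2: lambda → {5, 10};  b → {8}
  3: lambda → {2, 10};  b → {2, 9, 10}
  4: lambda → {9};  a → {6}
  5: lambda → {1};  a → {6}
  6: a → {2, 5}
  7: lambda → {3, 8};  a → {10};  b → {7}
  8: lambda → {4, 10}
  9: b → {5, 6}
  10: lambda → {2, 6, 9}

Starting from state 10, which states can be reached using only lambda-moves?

Start with {10}.
From 10 via lambda: add 2, 6, 9.
From 2 via lambda: add 5.
From 5 via lambda: add 1.
No new states can be added; the closed set is {1, 2, 5, 6, 9, 10}.

{1, 2, 5, 6, 9, 10}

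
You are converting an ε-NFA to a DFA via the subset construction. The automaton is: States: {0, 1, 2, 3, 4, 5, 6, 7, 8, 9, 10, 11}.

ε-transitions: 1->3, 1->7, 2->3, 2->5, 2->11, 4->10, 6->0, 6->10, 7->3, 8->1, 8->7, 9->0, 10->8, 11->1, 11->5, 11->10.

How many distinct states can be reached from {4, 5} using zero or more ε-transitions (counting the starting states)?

Start with {4, 5}.
From 4 via ε: add 10.
From 10 via ε: add 8.
From 8 via ε: add 1, 7.
From 1 via ε: add 3.
ε-closure = {1, 3, 4, 5, 7, 8, 10}, which has 7 states.

7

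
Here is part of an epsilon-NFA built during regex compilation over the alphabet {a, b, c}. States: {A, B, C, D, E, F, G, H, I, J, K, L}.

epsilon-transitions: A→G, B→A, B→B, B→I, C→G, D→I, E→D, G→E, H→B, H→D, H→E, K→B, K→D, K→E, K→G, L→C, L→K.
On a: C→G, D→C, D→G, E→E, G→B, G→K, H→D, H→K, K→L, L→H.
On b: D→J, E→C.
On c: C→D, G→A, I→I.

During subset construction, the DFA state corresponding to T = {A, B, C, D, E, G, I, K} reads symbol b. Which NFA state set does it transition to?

D on b → {J}.
E on b → {C}.
No b-transition from A, B, C, G, I, K.
Union after reading b: {C, J}.
Now take the epsilon-closure:
From C via epsilon: add G.
From G via epsilon: add E.
From E via epsilon: add D.
From D via epsilon: add I.
No new states can be added; the closed set is {C, D, E, G, I, J}.

{C, D, E, G, I, J}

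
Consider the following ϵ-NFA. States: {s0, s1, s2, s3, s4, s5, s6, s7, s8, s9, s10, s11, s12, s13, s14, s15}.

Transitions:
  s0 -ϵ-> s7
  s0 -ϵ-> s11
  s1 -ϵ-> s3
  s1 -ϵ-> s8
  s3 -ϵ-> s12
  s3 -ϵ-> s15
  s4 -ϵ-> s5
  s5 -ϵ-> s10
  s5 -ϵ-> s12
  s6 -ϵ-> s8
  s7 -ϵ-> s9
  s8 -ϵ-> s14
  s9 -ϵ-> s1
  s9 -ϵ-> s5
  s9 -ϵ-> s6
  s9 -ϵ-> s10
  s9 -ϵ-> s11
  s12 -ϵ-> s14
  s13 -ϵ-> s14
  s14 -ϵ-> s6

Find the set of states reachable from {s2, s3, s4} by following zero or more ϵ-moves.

{s2, s3, s4, s5, s6, s8, s10, s12, s14, s15}

Start with {s2, s3, s4}.
From s3 via ϵ: add s12, s15.
From s4 via ϵ: add s5.
From s5 via ϵ: add s10.
From s12 via ϵ: add s14.
From s14 via ϵ: add s6.
From s6 via ϵ: add s8.
No new states can be added; the closed set is {s2, s3, s4, s5, s6, s8, s10, s12, s14, s15}.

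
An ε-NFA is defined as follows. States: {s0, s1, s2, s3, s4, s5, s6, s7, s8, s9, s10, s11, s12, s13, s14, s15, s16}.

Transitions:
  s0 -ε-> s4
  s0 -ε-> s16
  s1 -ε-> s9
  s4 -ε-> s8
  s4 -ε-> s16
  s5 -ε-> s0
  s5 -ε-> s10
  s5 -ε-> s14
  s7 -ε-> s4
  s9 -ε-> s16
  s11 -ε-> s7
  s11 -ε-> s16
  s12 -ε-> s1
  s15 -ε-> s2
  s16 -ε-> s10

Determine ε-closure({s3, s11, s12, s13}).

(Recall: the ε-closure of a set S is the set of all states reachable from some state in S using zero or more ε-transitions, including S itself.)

Start with {s3, s11, s12, s13}.
From s11 via ε: add s7, s16.
From s12 via ε: add s1.
From s1 via ε: add s9.
From s7 via ε: add s4.
From s16 via ε: add s10.
From s4 via ε: add s8.
No new states can be added; the closed set is {s1, s3, s4, s7, s8, s9, s10, s11, s12, s13, s16}.

{s1, s3, s4, s7, s8, s9, s10, s11, s12, s13, s16}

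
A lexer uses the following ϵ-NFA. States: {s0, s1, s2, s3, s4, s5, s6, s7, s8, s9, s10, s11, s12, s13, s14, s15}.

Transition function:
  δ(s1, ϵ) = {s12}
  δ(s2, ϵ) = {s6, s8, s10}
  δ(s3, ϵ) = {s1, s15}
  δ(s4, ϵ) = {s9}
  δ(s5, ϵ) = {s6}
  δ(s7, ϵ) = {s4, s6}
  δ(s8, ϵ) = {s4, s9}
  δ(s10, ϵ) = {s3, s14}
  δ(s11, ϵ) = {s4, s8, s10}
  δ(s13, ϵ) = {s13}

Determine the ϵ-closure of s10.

Start with {s10}.
From s10 via ϵ: add s3, s14.
From s3 via ϵ: add s1, s15.
From s1 via ϵ: add s12.
No new states can be added; the closed set is {s1, s3, s10, s12, s14, s15}.

{s1, s3, s10, s12, s14, s15}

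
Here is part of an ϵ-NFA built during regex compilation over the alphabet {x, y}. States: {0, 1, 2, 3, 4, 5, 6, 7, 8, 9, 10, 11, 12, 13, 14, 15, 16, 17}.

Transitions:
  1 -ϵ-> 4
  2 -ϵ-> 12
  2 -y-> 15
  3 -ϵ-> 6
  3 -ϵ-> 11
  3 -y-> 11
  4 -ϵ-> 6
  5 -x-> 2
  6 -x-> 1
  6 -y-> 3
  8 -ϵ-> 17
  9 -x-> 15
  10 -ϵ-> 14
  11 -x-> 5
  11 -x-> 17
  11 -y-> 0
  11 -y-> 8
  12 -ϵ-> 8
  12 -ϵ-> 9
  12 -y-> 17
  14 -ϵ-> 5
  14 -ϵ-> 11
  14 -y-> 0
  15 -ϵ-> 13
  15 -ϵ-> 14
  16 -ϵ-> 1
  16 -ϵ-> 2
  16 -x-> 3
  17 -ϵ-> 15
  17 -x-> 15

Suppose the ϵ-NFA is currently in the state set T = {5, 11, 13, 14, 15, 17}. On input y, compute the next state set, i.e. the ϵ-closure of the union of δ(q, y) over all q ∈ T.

11 on y → {0, 8}.
14 on y → {0}.
No y-transition from 5, 13, 15, 17.
Union after reading y: {0, 8}.
Now take the ϵ-closure:
From 8 via ϵ: add 17.
From 17 via ϵ: add 15.
From 15 via ϵ: add 13, 14.
From 14 via ϵ: add 5, 11.
No new states can be added; the closed set is {0, 5, 8, 11, 13, 14, 15, 17}.

{0, 5, 8, 11, 13, 14, 15, 17}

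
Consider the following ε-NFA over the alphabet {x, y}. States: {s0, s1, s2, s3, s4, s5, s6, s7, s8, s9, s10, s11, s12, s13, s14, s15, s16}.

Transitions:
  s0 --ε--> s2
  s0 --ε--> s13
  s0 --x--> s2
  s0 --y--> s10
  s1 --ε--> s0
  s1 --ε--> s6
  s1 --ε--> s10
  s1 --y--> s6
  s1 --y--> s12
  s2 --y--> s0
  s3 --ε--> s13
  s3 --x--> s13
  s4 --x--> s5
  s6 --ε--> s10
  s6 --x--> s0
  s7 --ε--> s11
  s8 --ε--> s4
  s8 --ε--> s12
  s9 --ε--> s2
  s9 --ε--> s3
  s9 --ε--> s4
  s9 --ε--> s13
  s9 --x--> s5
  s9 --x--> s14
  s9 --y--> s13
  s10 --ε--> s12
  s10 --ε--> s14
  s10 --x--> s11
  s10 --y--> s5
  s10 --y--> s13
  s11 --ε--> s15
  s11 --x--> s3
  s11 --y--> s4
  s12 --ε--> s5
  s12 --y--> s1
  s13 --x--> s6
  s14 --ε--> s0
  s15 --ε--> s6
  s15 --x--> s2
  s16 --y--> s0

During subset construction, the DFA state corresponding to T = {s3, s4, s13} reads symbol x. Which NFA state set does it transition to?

s3 on x → {s13}.
s4 on x → {s5}.
s13 on x → {s6}.
Union after reading x: {s5, s6, s13}.
Now take the ε-closure:
From s6 via ε: add s10.
From s10 via ε: add s12, s14.
From s14 via ε: add s0.
From s0 via ε: add s2.
No new states can be added; the closed set is {s0, s2, s5, s6, s10, s12, s13, s14}.

{s0, s2, s5, s6, s10, s12, s13, s14}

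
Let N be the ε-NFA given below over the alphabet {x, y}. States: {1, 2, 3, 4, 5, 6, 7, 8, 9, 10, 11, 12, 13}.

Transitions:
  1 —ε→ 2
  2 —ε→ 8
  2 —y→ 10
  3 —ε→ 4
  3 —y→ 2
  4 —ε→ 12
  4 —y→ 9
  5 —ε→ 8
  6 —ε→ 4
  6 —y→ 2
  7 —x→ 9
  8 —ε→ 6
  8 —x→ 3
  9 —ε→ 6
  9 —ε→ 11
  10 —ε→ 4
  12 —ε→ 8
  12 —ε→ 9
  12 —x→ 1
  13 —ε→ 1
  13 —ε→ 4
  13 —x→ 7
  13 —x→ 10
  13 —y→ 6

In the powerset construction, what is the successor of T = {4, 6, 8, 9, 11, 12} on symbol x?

{1, 2, 3, 4, 6, 8, 9, 11, 12}

8 on x → {3}.
12 on x → {1}.
No x-transition from 4, 6, 9, 11.
Union after reading x: {1, 3}.
Now take the ε-closure:
From 1 via ε: add 2.
From 3 via ε: add 4.
From 2 via ε: add 8.
From 4 via ε: add 12.
From 8 via ε: add 6.
From 12 via ε: add 9.
From 9 via ε: add 11.
No new states can be added; the closed set is {1, 2, 3, 4, 6, 8, 9, 11, 12}.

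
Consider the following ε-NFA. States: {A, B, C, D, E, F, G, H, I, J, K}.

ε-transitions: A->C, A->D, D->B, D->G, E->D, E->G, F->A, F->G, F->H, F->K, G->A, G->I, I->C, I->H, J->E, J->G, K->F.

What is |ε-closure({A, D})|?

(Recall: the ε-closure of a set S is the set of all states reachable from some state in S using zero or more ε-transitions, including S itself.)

7

Start with {A, D}.
From A via ε: add C.
From D via ε: add B, G.
From G via ε: add I.
From I via ε: add H.
ε-closure = {A, B, C, D, G, H, I}, which has 7 states.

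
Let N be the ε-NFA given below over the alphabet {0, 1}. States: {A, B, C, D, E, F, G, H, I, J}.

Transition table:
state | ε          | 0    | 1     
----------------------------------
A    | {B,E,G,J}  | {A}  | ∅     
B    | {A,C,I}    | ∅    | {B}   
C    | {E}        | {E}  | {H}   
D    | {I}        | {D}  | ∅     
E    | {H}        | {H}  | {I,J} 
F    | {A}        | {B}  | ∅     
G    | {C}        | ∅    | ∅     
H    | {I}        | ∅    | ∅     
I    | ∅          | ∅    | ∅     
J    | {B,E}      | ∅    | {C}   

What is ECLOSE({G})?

Start with {G}.
From G via ε: add C.
From C via ε: add E.
From E via ε: add H.
From H via ε: add I.
No new states can be added; the closed set is {C, E, G, H, I}.

{C, E, G, H, I}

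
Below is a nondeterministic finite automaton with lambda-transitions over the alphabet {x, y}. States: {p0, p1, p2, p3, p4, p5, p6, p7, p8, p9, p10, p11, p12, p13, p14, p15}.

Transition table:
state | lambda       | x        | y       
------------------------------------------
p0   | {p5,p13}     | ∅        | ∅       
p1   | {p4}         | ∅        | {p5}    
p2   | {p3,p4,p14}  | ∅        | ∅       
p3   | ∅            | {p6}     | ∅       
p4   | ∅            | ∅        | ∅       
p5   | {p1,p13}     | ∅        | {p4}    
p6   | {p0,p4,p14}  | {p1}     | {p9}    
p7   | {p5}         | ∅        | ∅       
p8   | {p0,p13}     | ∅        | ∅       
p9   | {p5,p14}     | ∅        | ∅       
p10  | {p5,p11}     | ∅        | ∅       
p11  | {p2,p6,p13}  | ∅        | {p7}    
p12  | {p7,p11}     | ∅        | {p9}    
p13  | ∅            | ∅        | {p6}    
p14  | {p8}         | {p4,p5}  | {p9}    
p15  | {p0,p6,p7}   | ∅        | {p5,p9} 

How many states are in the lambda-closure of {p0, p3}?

Start with {p0, p3}.
From p0 via lambda: add p5, p13.
From p5 via lambda: add p1.
From p1 via lambda: add p4.
lambda-closure = {p0, p1, p3, p4, p5, p13}, which has 6 states.

6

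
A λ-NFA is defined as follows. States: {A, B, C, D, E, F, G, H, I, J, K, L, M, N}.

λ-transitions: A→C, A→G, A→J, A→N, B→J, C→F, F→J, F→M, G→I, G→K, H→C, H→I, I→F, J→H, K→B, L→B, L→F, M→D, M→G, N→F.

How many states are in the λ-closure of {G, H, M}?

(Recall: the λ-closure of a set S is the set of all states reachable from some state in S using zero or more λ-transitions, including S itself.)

10

Start with {G, H, M}.
From G via λ: add I, K.
From H via λ: add C.
From M via λ: add D.
From C via λ: add F.
From K via λ: add B.
From B via λ: add J.
λ-closure = {B, C, D, F, G, H, I, J, K, M}, which has 10 states.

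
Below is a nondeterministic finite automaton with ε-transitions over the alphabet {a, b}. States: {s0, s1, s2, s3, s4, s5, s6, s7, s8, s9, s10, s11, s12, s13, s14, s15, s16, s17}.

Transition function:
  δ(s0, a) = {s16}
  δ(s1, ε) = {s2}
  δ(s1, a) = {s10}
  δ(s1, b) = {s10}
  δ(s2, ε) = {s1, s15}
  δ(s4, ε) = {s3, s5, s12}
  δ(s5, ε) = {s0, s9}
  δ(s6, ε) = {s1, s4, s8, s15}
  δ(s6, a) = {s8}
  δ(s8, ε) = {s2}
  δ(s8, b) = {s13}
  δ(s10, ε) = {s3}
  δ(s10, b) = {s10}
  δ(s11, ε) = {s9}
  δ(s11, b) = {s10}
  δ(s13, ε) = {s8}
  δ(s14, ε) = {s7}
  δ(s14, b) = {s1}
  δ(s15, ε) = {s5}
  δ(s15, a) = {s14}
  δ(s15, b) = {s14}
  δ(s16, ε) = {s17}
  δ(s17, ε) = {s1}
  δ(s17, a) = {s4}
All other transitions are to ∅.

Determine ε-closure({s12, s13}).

{s0, s1, s2, s5, s8, s9, s12, s13, s15}

Start with {s12, s13}.
From s13 via ε: add s8.
From s8 via ε: add s2.
From s2 via ε: add s1, s15.
From s15 via ε: add s5.
From s5 via ε: add s0, s9.
No new states can be added; the closed set is {s0, s1, s2, s5, s8, s9, s12, s13, s15}.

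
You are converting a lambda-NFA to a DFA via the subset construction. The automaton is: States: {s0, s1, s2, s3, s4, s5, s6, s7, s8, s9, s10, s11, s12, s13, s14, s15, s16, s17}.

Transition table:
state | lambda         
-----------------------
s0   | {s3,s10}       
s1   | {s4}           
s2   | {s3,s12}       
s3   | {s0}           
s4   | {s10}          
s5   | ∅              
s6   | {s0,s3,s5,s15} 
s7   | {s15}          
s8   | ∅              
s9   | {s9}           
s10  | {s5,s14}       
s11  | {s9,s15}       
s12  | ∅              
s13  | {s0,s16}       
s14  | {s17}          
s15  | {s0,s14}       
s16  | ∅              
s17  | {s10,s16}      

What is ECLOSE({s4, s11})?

{s0, s3, s4, s5, s9, s10, s11, s14, s15, s16, s17}

Start with {s4, s11}.
From s4 via lambda: add s10.
From s11 via lambda: add s9, s15.
From s10 via lambda: add s5, s14.
From s15 via lambda: add s0.
From s0 via lambda: add s3.
From s14 via lambda: add s17.
From s17 via lambda: add s16.
No new states can be added; the closed set is {s0, s3, s4, s5, s9, s10, s11, s14, s15, s16, s17}.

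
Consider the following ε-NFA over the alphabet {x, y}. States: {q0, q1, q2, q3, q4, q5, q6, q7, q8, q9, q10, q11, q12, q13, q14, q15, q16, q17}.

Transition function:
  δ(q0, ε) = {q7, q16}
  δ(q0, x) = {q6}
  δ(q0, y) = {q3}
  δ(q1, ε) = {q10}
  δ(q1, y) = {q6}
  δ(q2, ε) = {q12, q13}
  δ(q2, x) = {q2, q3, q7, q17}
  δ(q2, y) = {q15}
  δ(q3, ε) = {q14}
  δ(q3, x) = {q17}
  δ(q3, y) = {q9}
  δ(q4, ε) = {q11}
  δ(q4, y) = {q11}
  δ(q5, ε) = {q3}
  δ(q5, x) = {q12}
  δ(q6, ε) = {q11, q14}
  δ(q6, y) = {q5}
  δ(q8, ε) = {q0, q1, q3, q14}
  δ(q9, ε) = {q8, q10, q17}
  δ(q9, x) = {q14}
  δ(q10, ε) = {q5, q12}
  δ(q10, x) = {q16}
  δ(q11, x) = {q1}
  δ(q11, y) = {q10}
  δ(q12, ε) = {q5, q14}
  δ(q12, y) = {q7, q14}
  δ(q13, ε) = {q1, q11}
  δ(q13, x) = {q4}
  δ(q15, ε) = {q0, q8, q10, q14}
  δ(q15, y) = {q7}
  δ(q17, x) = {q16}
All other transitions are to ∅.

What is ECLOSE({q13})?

Start with {q13}.
From q13 via ε: add q1, q11.
From q1 via ε: add q10.
From q10 via ε: add q5, q12.
From q5 via ε: add q3.
From q12 via ε: add q14.
No new states can be added; the closed set is {q1, q3, q5, q10, q11, q12, q13, q14}.

{q1, q3, q5, q10, q11, q12, q13, q14}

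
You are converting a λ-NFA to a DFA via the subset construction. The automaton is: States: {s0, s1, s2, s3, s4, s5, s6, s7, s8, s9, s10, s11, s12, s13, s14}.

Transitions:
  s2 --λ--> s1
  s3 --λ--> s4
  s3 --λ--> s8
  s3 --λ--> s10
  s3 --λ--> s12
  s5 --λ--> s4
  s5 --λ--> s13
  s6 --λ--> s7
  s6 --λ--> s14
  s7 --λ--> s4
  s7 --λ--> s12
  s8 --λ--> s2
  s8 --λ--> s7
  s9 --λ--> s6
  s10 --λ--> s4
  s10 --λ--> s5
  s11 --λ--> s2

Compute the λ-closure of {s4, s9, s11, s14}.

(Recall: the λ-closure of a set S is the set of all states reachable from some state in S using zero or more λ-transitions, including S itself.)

{s1, s2, s4, s6, s7, s9, s11, s12, s14}

Start with {s4, s9, s11, s14}.
From s9 via λ: add s6.
From s11 via λ: add s2.
From s2 via λ: add s1.
From s6 via λ: add s7.
From s7 via λ: add s12.
No new states can be added; the closed set is {s1, s2, s4, s6, s7, s9, s11, s12, s14}.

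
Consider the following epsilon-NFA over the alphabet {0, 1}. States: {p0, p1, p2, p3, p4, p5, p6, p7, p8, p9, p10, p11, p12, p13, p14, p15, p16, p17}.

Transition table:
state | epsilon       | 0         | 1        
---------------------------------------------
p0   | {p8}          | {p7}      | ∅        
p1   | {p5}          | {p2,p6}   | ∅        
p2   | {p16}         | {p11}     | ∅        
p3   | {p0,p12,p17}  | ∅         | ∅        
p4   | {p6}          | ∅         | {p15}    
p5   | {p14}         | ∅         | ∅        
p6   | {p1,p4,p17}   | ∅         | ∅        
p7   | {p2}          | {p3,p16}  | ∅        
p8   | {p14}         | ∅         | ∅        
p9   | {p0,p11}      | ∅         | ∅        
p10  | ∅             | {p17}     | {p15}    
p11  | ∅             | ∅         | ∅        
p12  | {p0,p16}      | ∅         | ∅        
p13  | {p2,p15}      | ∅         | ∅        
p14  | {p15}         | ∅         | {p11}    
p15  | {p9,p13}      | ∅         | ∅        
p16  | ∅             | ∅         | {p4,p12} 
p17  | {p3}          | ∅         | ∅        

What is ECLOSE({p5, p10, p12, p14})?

Start with {p5, p10, p12, p14}.
From p12 via epsilon: add p0, p16.
From p14 via epsilon: add p15.
From p0 via epsilon: add p8.
From p15 via epsilon: add p9, p13.
From p9 via epsilon: add p11.
From p13 via epsilon: add p2.
No new states can be added; the closed set is {p0, p2, p5, p8, p9, p10, p11, p12, p13, p14, p15, p16}.

{p0, p2, p5, p8, p9, p10, p11, p12, p13, p14, p15, p16}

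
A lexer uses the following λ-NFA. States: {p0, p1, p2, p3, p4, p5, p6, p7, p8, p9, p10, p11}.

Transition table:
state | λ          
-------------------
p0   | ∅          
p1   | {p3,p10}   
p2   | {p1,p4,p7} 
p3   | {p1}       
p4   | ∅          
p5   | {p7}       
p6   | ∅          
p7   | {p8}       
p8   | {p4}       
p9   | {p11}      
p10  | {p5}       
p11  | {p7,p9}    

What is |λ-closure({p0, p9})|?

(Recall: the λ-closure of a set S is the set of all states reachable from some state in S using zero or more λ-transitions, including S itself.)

6

Start with {p0, p9}.
From p9 via λ: add p11.
From p11 via λ: add p7.
From p7 via λ: add p8.
From p8 via λ: add p4.
λ-closure = {p0, p4, p7, p8, p9, p11}, which has 6 states.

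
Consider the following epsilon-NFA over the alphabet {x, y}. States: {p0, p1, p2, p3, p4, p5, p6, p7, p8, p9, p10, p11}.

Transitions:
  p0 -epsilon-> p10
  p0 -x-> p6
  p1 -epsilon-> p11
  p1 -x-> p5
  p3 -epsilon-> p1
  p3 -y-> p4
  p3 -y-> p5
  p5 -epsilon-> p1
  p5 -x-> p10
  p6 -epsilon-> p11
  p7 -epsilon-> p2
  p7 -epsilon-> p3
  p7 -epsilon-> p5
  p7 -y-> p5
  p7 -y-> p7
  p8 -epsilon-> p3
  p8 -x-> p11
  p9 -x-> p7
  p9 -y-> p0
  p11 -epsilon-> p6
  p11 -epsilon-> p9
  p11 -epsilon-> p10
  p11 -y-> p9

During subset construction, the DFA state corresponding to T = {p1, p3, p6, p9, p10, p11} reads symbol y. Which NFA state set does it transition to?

{p0, p1, p4, p5, p6, p9, p10, p11}

p3 on y → {p4, p5}.
p9 on y → {p0}.
p11 on y → {p9}.
No y-transition from p1, p6, p10.
Union after reading y: {p0, p4, p5, p9}.
Now take the epsilon-closure:
From p0 via epsilon: add p10.
From p5 via epsilon: add p1.
From p1 via epsilon: add p11.
From p11 via epsilon: add p6.
No new states can be added; the closed set is {p0, p1, p4, p5, p6, p9, p10, p11}.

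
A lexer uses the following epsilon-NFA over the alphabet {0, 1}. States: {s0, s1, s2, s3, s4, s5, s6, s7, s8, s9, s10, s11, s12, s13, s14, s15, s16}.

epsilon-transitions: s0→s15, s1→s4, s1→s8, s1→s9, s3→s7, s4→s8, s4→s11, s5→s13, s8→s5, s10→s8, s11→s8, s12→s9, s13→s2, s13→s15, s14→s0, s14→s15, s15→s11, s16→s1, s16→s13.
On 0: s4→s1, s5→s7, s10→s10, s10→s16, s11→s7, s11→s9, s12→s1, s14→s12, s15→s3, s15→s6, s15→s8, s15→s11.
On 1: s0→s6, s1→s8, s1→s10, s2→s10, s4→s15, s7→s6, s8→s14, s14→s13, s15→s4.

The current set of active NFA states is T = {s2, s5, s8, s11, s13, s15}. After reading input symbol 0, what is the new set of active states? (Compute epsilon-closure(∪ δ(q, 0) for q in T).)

{s2, s3, s5, s6, s7, s8, s9, s11, s13, s15}

s5 on 0 → {s7}.
s11 on 0 → {s7, s9}.
s15 on 0 → {s3, s6, s8, s11}.
No 0-transition from s2, s8, s13.
Union after reading 0: {s3, s6, s7, s8, s9, s11}.
Now take the epsilon-closure:
From s8 via epsilon: add s5.
From s5 via epsilon: add s13.
From s13 via epsilon: add s2, s15.
No new states can be added; the closed set is {s2, s3, s5, s6, s7, s8, s9, s11, s13, s15}.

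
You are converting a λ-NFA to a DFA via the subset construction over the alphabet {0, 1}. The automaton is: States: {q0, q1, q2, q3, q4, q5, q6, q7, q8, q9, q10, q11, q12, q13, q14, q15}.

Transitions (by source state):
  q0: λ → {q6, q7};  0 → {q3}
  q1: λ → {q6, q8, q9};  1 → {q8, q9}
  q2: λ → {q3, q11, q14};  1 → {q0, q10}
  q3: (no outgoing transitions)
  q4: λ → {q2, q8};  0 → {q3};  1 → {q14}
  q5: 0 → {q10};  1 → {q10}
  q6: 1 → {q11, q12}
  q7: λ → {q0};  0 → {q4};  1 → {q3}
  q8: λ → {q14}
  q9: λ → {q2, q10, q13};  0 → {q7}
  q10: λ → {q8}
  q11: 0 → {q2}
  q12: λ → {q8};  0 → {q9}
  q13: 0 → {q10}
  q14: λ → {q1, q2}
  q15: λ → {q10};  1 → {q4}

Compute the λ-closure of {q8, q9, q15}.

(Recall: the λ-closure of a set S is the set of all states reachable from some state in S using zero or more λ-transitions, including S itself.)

{q1, q2, q3, q6, q8, q9, q10, q11, q13, q14, q15}

Start with {q8, q9, q15}.
From q8 via λ: add q14.
From q9 via λ: add q2, q10, q13.
From q2 via λ: add q3, q11.
From q14 via λ: add q1.
From q1 via λ: add q6.
No new states can be added; the closed set is {q1, q2, q3, q6, q8, q9, q10, q11, q13, q14, q15}.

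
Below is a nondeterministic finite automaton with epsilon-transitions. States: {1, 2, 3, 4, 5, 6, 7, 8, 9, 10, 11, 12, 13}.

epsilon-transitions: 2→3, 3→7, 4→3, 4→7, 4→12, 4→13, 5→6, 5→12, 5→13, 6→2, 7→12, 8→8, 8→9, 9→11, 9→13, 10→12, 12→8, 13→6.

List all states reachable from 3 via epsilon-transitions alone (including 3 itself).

Start with {3}.
From 3 via epsilon: add 7.
From 7 via epsilon: add 12.
From 12 via epsilon: add 8.
From 8 via epsilon: add 9.
From 9 via epsilon: add 11, 13.
From 13 via epsilon: add 6.
From 6 via epsilon: add 2.
No new states can be added; the closed set is {2, 3, 6, 7, 8, 9, 11, 12, 13}.

{2, 3, 6, 7, 8, 9, 11, 12, 13}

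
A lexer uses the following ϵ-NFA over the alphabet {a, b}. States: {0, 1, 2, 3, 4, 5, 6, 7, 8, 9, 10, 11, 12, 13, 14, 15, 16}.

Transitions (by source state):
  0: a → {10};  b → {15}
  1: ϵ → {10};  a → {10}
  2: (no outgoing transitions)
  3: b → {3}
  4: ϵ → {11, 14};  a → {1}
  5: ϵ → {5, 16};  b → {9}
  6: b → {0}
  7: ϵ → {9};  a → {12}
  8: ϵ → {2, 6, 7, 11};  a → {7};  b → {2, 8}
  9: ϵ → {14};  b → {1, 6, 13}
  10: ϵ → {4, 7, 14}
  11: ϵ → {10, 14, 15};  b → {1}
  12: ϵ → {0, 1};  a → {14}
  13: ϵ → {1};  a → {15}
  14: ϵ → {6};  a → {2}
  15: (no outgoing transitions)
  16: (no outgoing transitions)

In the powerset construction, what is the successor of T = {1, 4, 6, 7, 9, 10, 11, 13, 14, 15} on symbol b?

6 on b → {0}.
9 on b → {1, 6, 13}.
11 on b → {1}.
No b-transition from 1, 4, 7, 10, 13, 14, 15.
Union after reading b: {0, 1, 6, 13}.
Now take the ϵ-closure:
From 1 via ϵ: add 10.
From 10 via ϵ: add 4, 7, 14.
From 4 via ϵ: add 11.
From 7 via ϵ: add 9.
From 11 via ϵ: add 15.
No new states can be added; the closed set is {0, 1, 4, 6, 7, 9, 10, 11, 13, 14, 15}.

{0, 1, 4, 6, 7, 9, 10, 11, 13, 14, 15}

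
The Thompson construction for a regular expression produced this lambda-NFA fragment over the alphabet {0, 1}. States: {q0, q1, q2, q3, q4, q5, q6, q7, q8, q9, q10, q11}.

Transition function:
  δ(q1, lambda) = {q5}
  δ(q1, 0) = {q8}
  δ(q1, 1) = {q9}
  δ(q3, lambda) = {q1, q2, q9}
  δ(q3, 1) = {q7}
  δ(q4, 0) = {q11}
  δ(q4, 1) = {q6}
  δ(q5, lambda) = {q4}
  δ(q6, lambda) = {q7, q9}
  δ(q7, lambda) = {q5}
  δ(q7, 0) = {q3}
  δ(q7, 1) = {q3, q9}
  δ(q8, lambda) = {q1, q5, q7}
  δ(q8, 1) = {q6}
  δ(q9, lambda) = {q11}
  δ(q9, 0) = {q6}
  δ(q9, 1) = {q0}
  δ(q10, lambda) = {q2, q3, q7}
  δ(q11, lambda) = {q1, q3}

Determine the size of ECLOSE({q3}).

Start with {q3}.
From q3 via lambda: add q1, q2, q9.
From q1 via lambda: add q5.
From q9 via lambda: add q11.
From q5 via lambda: add q4.
lambda-closure = {q1, q2, q3, q4, q5, q9, q11}, which has 7 states.

7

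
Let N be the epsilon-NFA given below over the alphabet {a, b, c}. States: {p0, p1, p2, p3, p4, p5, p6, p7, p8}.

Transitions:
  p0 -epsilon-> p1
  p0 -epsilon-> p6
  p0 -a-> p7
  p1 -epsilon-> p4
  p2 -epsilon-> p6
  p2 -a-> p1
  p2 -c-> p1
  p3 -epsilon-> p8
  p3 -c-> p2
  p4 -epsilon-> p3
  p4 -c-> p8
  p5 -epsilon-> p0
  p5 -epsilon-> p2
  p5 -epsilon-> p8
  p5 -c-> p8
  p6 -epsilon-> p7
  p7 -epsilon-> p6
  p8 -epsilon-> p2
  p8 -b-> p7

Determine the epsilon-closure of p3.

{p2, p3, p6, p7, p8}

Start with {p3}.
From p3 via epsilon: add p8.
From p8 via epsilon: add p2.
From p2 via epsilon: add p6.
From p6 via epsilon: add p7.
No new states can be added; the closed set is {p2, p3, p6, p7, p8}.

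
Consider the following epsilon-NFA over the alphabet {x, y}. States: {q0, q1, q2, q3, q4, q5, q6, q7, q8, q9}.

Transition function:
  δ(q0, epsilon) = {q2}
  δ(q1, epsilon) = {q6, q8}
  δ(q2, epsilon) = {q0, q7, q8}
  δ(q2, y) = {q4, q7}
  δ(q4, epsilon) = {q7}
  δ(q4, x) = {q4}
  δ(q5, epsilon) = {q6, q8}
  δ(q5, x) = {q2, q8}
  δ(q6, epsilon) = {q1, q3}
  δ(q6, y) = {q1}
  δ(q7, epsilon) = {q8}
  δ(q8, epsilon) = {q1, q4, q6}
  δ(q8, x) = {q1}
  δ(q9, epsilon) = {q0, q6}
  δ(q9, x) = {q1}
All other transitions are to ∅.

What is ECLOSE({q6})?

{q1, q3, q4, q6, q7, q8}

Start with {q6}.
From q6 via epsilon: add q1, q3.
From q1 via epsilon: add q8.
From q8 via epsilon: add q4.
From q4 via epsilon: add q7.
No new states can be added; the closed set is {q1, q3, q4, q6, q7, q8}.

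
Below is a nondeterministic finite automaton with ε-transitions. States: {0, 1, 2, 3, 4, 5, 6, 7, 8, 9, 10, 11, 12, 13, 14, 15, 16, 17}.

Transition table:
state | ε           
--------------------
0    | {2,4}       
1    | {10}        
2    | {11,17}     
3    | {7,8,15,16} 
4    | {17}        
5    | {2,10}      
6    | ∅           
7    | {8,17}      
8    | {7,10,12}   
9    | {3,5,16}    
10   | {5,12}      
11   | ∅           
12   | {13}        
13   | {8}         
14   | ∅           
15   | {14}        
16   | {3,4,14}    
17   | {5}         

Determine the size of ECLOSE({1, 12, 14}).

11

Start with {1, 12, 14}.
From 1 via ε: add 10.
From 12 via ε: add 13.
From 10 via ε: add 5.
From 13 via ε: add 8.
From 5 via ε: add 2.
From 8 via ε: add 7.
From 2 via ε: add 11, 17.
ε-closure = {1, 2, 5, 7, 8, 10, 11, 12, 13, 14, 17}, which has 11 states.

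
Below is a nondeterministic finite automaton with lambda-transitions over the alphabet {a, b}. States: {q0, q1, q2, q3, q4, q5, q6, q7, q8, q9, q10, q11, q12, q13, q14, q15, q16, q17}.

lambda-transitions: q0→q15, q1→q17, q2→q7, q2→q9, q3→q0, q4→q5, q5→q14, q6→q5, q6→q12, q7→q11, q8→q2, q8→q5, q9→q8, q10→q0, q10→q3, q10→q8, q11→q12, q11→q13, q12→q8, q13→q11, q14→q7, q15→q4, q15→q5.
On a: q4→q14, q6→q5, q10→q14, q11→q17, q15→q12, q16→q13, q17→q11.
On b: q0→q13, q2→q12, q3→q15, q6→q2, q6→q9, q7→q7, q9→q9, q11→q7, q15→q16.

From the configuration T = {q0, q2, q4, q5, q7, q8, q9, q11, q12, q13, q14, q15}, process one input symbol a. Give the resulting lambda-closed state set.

q4 on a → {q14}.
q11 on a → {q17}.
q15 on a → {q12}.
No a-transition from q0, q2, q5, q7, q8, q9, q12, q13, q14.
Union after reading a: {q12, q14, q17}.
Now take the lambda-closure:
From q12 via lambda: add q8.
From q14 via lambda: add q7.
From q7 via lambda: add q11.
From q8 via lambda: add q2, q5.
From q2 via lambda: add q9.
From q11 via lambda: add q13.
No new states can be added; the closed set is {q2, q5, q7, q8, q9, q11, q12, q13, q14, q17}.

{q2, q5, q7, q8, q9, q11, q12, q13, q14, q17}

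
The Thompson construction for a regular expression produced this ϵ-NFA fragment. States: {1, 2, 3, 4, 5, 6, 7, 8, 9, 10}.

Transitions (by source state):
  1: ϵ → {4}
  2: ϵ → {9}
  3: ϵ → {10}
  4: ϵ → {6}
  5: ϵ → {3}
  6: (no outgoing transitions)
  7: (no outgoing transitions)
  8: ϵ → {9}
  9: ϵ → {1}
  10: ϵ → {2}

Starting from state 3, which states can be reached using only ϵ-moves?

Start with {3}.
From 3 via ϵ: add 10.
From 10 via ϵ: add 2.
From 2 via ϵ: add 9.
From 9 via ϵ: add 1.
From 1 via ϵ: add 4.
From 4 via ϵ: add 6.
No new states can be added; the closed set is {1, 2, 3, 4, 6, 9, 10}.

{1, 2, 3, 4, 6, 9, 10}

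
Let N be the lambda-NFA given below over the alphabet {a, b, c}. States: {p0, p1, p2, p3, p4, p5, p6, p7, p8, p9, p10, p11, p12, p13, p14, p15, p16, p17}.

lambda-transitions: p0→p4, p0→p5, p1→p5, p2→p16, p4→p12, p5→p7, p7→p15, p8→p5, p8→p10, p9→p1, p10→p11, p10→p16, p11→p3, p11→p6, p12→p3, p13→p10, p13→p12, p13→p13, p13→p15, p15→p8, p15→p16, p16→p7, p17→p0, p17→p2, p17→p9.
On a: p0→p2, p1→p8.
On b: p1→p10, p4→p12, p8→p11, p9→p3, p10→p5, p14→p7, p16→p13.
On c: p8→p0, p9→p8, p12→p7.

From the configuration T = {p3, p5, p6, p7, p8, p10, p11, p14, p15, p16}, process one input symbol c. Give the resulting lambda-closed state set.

p8 on c → {p0}.
No c-transition from p3, p5, p6, p7, p10, p11, p14, p15, p16.
Union after reading c: {p0}.
Now take the lambda-closure:
From p0 via lambda: add p4, p5.
From p4 via lambda: add p12.
From p5 via lambda: add p7.
From p7 via lambda: add p15.
From p12 via lambda: add p3.
From p15 via lambda: add p8, p16.
From p8 via lambda: add p10.
From p10 via lambda: add p11.
From p11 via lambda: add p6.
No new states can be added; the closed set is {p0, p3, p4, p5, p6, p7, p8, p10, p11, p12, p15, p16}.

{p0, p3, p4, p5, p6, p7, p8, p10, p11, p12, p15, p16}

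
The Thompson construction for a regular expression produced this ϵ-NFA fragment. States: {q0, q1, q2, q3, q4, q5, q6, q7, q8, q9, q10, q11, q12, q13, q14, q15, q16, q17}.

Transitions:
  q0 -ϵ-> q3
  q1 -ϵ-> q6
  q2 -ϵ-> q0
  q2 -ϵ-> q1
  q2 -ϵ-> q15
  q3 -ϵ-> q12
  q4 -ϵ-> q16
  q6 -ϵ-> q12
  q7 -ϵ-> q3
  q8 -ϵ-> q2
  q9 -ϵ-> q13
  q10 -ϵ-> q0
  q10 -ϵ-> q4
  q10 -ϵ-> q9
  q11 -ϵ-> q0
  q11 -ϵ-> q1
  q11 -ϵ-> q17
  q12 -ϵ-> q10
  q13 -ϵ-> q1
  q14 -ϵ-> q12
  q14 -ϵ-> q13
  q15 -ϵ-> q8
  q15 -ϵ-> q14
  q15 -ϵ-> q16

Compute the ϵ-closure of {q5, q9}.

{q0, q1, q3, q4, q5, q6, q9, q10, q12, q13, q16}

Start with {q5, q9}.
From q9 via ϵ: add q13.
From q13 via ϵ: add q1.
From q1 via ϵ: add q6.
From q6 via ϵ: add q12.
From q12 via ϵ: add q10.
From q10 via ϵ: add q0, q4.
From q0 via ϵ: add q3.
From q4 via ϵ: add q16.
No new states can be added; the closed set is {q0, q1, q3, q4, q5, q6, q9, q10, q12, q13, q16}.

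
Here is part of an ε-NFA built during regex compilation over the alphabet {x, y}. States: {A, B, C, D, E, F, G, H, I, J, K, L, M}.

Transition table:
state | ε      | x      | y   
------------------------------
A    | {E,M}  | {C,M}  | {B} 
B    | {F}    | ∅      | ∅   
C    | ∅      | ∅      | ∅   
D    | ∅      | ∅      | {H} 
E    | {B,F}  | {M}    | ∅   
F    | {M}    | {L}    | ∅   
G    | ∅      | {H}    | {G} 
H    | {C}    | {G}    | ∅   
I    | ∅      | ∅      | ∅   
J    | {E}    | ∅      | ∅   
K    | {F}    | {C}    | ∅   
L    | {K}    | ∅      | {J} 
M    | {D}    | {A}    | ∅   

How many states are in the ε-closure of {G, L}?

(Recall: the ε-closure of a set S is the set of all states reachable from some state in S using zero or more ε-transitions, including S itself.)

Start with {G, L}.
From L via ε: add K.
From K via ε: add F.
From F via ε: add M.
From M via ε: add D.
ε-closure = {D, F, G, K, L, M}, which has 6 states.

6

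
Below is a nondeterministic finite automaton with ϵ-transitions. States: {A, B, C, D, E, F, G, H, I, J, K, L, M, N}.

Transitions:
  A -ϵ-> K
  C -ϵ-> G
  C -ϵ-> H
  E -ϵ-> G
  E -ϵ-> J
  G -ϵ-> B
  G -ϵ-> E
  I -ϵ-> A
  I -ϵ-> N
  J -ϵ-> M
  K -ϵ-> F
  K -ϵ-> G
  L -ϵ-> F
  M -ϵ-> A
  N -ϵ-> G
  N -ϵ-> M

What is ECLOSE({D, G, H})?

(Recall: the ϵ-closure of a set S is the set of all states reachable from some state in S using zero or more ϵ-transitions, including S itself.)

Start with {D, G, H}.
From G via ϵ: add B, E.
From E via ϵ: add J.
From J via ϵ: add M.
From M via ϵ: add A.
From A via ϵ: add K.
From K via ϵ: add F.
No new states can be added; the closed set is {A, B, D, E, F, G, H, J, K, M}.

{A, B, D, E, F, G, H, J, K, M}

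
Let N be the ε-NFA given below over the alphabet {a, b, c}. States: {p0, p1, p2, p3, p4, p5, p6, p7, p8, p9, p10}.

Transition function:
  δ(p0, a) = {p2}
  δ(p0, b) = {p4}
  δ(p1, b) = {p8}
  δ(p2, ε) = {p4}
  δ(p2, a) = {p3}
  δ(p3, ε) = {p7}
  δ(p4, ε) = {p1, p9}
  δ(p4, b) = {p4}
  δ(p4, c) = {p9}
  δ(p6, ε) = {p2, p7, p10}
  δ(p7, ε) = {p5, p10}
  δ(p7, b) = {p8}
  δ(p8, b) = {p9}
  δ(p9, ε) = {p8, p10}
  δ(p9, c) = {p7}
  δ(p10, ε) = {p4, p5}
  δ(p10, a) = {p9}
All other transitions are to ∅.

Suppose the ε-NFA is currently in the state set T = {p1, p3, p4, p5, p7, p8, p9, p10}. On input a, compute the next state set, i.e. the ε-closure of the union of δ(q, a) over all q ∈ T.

{p1, p4, p5, p8, p9, p10}

p10 on a → {p9}.
No a-transition from p1, p3, p4, p5, p7, p8, p9.
Union after reading a: {p9}.
Now take the ε-closure:
From p9 via ε: add p8, p10.
From p10 via ε: add p4, p5.
From p4 via ε: add p1.
No new states can be added; the closed set is {p1, p4, p5, p8, p9, p10}.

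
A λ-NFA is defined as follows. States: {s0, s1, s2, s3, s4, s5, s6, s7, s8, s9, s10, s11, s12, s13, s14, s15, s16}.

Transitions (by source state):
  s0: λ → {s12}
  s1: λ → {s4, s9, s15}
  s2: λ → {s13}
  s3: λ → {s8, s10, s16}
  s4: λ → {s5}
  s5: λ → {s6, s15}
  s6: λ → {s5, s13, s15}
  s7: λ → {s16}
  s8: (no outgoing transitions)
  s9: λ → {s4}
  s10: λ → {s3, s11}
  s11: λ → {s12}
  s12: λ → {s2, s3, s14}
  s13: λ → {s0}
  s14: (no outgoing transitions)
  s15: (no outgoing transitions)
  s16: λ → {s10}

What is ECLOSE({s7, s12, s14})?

{s0, s2, s3, s7, s8, s10, s11, s12, s13, s14, s16}

Start with {s7, s12, s14}.
From s7 via λ: add s16.
From s12 via λ: add s2, s3.
From s2 via λ: add s13.
From s3 via λ: add s8, s10.
From s10 via λ: add s11.
From s13 via λ: add s0.
No new states can be added; the closed set is {s0, s2, s3, s7, s8, s10, s11, s12, s13, s14, s16}.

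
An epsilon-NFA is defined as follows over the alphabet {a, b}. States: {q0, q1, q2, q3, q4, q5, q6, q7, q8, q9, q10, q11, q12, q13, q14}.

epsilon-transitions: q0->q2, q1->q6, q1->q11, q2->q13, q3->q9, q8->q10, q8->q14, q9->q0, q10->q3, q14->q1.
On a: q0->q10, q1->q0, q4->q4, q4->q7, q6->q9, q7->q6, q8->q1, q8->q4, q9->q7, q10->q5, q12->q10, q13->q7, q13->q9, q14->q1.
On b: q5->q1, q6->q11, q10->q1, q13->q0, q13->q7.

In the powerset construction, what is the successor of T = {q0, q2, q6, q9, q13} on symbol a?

q0 on a → {q10}.
q6 on a → {q9}.
q9 on a → {q7}.
q13 on a → {q7, q9}.
No a-transition from q2.
Union after reading a: {q7, q9, q10}.
Now take the epsilon-closure:
From q9 via epsilon: add q0.
From q10 via epsilon: add q3.
From q0 via epsilon: add q2.
From q2 via epsilon: add q13.
No new states can be added; the closed set is {q0, q2, q3, q7, q9, q10, q13}.

{q0, q2, q3, q7, q9, q10, q13}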